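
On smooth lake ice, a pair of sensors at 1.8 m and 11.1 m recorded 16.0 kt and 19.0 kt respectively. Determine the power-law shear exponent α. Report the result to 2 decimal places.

α ≈ 0.09

Power law: V₂/V₁ = (z₂/z₁)^α ⇒ α = ln(V₂/V₁) / ln(z₂/z₁)
α = ln(19.0/16.0) / ln(11.1/1.8) = ln(1.1875) / ln(6.1667)
  = 0.17185 / 1.81916 = 0.09447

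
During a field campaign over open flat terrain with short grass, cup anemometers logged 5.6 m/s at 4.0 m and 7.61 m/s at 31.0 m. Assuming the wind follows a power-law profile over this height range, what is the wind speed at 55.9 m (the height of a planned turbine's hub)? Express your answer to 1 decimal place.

First find α: α = ln(V₂/V₁)/ln(z₂/z₁) = ln(7.61/5.6)/ln(31.0/4.0) = 0.30670/2.04769 = 0.1498
Extrapolate from 31.0 m to 55.9 m: V₃ = 7.61 × (55.9/31.0)^0.1498 = 7.61 × 1.0923 = 8.3126 m/s

8.3 m/s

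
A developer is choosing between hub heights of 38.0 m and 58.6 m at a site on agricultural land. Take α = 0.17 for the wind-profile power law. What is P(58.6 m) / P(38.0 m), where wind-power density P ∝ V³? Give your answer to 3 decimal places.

1.247

Speed ratio: V_B/V_A = (z_B/z_A)^α = (58.6/38.0)^0.17 = (1.5421)^0.17 = 1.07641
Power-density ratio: P_B/P_A = (V_B/V_A)³ = (1.07641)³ = 1.24721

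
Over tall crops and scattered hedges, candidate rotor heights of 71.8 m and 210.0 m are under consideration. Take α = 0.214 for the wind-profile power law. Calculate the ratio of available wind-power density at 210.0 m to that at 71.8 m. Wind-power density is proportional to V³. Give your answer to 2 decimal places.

Speed ratio: V_B/V_A = (z_B/z_A)^α = (210.0/71.8)^0.214 = (2.9248)^0.214 = 1.25818
Power-density ratio: P_B/P_A = (V_B/V_A)³ = (1.25818)³ = 1.99174

1.99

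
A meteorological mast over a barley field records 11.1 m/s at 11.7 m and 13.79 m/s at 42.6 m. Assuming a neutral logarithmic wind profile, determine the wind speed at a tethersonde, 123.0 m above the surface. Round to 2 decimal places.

Log law: V ∝ ln(z/z₀). From the pair, with r = V₁/V₂ = 0.80493,
ln z₀ = (ln z₁ − r·ln z₂)/(1 − r) = (2.4596 − 0.80493×3.7519)/0.19507 = -2.8728 → z₀ = 0.05654 m
V₃ = V₁ · ln(z₃/z₀)/ln(z₁/z₀) = 11.1 × 7.6850/5.3324 = 15.9972 m/s

16.00 m/s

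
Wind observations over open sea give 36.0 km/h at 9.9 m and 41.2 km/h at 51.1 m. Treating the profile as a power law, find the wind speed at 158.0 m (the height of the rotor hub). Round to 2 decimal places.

45.21 km/h

First find α: α = ln(V₂/V₁)/ln(z₂/z₁) = ln(41.2/36.0)/ln(51.1/9.9) = 0.13492/1.64125 = 0.0822
Extrapolate from 51.1 m to 158.0 m: V₃ = 41.2 × (158.0/51.1)^0.0822 = 41.2 × 1.0972 = 45.2061 km/h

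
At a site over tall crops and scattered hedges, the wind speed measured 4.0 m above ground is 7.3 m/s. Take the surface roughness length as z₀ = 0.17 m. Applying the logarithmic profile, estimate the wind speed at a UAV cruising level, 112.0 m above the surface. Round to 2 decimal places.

15.00 m/s

Log law: V(z) ∝ ln(z/z₀), so V₂/V₁ = ln(z₂/z₀) / ln(z₁/z₀).
ln(112.0/0.17) = 6.4905, ln(4.0/0.17) = 3.1583
V₂ = 7.3 × 6.4905/3.1583 = 7.3 × 2.0551 = 15.0021 m/s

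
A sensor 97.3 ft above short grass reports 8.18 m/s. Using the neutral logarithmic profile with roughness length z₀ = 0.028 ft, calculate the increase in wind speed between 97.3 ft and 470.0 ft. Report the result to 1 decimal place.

1.6 m/s

Log law: V₂ = V₁ · ln(z₂/z₀)/ln(z₁/z₀) = 8.18 × 9.7283/8.1533 = 9.7601 m/s
ΔV = 9.7601 − 8.18 = 1.5801 m/s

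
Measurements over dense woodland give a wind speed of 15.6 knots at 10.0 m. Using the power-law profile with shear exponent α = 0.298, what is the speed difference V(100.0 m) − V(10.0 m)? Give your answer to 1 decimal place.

15.4 knots

Power law: V₂ = V₁ · (z₂/z₁)^α = 15.6 × (10.0000)^0.298 = 30.9831 knots
ΔV = 30.9831 − 15.6 = 15.3831 knots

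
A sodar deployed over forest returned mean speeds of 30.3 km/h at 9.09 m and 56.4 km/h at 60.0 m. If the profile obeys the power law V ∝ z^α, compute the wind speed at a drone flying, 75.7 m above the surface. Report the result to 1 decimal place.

First find α: α = ln(V₂/V₁)/ln(z₂/z₁) = ln(56.4/30.3)/ln(60.0/9.09) = 0.62132/1.88717 = 0.3292
Extrapolate from 60.0 m to 75.7 m: V₃ = 56.4 × (75.7/60.0)^0.3292 = 56.4 × 1.0795 = 60.8855 km/h

60.9 km/h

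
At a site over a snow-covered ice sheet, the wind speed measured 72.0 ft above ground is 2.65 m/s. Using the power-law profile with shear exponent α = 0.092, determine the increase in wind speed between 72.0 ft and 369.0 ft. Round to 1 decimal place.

0.4 m/s

Power law: V₂ = V₁ · (z₂/z₁)^α = 2.65 × (5.1250)^0.092 = 3.0799 m/s
ΔV = 3.0799 − 2.65 = 0.4299 m/s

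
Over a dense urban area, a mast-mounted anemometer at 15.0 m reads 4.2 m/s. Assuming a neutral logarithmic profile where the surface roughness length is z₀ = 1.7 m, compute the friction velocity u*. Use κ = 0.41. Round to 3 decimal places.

Log law: V(z) = (u*/κ) · ln(z/z₀) ⇒ u* = κ · V / ln(z/z₀)
u* = 0.41 × 4.2 / ln(15.0/1.7) = 0.41 × 4.2 / 2.1774
   = 1.7220 / 2.1774 = 0.7908 m/s

u* ≈ 0.791 m/s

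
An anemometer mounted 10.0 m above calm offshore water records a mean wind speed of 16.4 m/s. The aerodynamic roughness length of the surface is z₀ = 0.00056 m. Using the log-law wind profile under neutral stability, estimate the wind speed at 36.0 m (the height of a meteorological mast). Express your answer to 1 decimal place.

18.5 m/s

Log law: V(z) ∝ ln(z/z₀), so V₂/V₁ = ln(z₂/z₀) / ln(z₁/z₀).
ln(36.0/0.00056) = 11.0711, ln(10.0/0.00056) = 9.7902
V₂ = 16.4 × 11.0711/9.7902 = 16.4 × 1.1308 = 18.5458 m/s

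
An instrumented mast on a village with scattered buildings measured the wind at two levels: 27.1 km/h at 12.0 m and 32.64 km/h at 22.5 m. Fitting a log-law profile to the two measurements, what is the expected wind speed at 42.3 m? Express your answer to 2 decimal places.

Log law: V ∝ ln(z/z₀). From the pair, with r = V₁/V₂ = 0.83027,
ln z₀ = (ln z₁ − r·ln z₂)/(1 − r) = (2.4849 − 0.83027×3.1135)/0.16973 = -0.5901 → z₀ = 0.5543 m
V₃ = V₁ · ln(z₃/z₀)/ln(z₁/z₀) = 27.1 × 4.3348/3.0750 = 38.2035 km/h

38.20 km/h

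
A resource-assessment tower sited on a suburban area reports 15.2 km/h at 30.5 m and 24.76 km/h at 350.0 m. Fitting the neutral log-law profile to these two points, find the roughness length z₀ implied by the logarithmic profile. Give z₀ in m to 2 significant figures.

z₀ ≈ 0.63 m

Log law: V(z) ∝ ln(z/z₀). With r = V₁/V₂ = 15.2/24.76 = 0.61389,
r · ln(z₂/z₀) = ln(z₁/z₀) ⇒ ln z₀ = (ln z₁ − r·ln z₂)/(1 − r)
ln z₀ = (3.41773 − 0.61389×5.85793) / 0.38611 = -0.4621
z₀ = exp(-0.4621) = 0.6300 m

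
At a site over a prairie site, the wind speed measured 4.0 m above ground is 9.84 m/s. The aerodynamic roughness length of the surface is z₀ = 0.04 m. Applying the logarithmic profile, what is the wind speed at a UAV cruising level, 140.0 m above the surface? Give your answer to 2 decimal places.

17.44 m/s

Log law: V(z) ∝ ln(z/z₀), so V₂/V₁ = ln(z₂/z₀) / ln(z₁/z₀).
ln(140.0/0.04) = 8.1605, ln(4.0/0.04) = 4.6052
V₂ = 9.84 × 8.1605/4.6052 = 9.84 × 1.7720 = 17.4368 m/s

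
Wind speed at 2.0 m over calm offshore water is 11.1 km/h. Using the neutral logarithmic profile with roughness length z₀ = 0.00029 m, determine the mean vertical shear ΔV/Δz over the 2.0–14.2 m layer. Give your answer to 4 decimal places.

0.2018 km/h/m

Log law: V₂ = V₁ · ln(z₂/z₀)/ln(z₁/z₀) = 11.1 × 10.7989/8.8388 = 13.5615 km/h
ΔV/Δz = (13.5615 − 11.1)/(14.2 − 2.0) = 2.4615/12.2000 = 0.20177 km/h/m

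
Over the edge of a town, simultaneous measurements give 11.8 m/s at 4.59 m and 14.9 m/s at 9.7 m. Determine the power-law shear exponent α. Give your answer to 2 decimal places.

α ≈ 0.31

Power law: V₂/V₁ = (z₂/z₁)^α ⇒ α = ln(V₂/V₁) / ln(z₂/z₁)
α = ln(14.9/11.8) / ln(9.7/4.59) = ln(1.2627) / ln(2.1133)
  = 0.23326 / 0.74825 = 0.31174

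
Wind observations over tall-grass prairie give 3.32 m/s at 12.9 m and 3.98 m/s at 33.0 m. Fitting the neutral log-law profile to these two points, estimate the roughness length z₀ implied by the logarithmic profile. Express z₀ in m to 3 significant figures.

z₀ ≈ 0.114 m

Log law: V(z) ∝ ln(z/z₀). With r = V₁/V₂ = 3.32/3.98 = 0.83417,
r · ln(z₂/z₀) = ln(z₁/z₀) ⇒ ln z₀ = (ln z₁ − r·ln z₂)/(1 − r)
ln z₀ = (2.55723 − 0.83417×3.49651) / 0.16583 = -2.1676
z₀ = exp(-2.1676) = 0.1144 m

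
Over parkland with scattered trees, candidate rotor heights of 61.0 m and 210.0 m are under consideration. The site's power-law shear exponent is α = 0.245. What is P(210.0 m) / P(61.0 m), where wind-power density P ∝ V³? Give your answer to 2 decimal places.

Speed ratio: V_B/V_A = (z_B/z_A)^α = (210.0/61.0)^0.245 = (3.4426)^0.245 = 1.35375
Power-density ratio: P_B/P_A = (V_B/V_A)³ = (1.35375)³ = 2.48093

2.48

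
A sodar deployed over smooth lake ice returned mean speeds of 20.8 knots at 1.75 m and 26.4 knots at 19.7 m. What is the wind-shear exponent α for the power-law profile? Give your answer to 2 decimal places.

Power law: V₂/V₁ = (z₂/z₁)^α ⇒ α = ln(V₂/V₁) / ln(z₂/z₁)
α = ln(26.4/20.8) / ln(19.7/1.75) = ln(1.2692) / ln(11.2571)
  = 0.23841 / 2.42100 = 0.09848

α ≈ 0.10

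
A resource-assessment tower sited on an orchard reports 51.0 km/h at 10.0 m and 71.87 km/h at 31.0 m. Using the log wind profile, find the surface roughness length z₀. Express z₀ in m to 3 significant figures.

Log law: V(z) ∝ ln(z/z₀). With r = V₁/V₂ = 51.0/71.87 = 0.70961,
r · ln(z₂/z₀) = ln(z₁/z₀) ⇒ ln z₀ = (ln z₁ − r·ln z₂)/(1 − r)
ln z₀ = (2.30259 − 0.70961×3.43399) / 0.29039 = -0.4622
z₀ = exp(-0.4622) = 0.6299 m

z₀ ≈ 0.630 m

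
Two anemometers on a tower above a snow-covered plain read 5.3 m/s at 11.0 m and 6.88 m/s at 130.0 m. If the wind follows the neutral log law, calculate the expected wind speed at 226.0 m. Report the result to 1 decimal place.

7.2 m/s

Log law: V ∝ ln(z/z₀). From the pair, with r = V₁/V₂ = 0.77035,
ln z₀ = (ln z₁ − r·ln z₂)/(1 − r) = (2.3979 − 0.77035×4.8675)/0.22965 = -5.8863 → z₀ = 0.002777 m
V₃ = V₁ · ln(z₃/z₀)/ln(z₁/z₀) = 5.3 × 11.3069/8.2842 = 7.2338 m/s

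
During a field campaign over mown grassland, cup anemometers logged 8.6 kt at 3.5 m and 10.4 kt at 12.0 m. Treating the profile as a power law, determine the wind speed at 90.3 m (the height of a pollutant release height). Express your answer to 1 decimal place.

14.2 kt

First find α: α = ln(V₂/V₁)/ln(z₂/z₁) = ln(10.4/8.6)/ln(12.0/3.5) = 0.19004/1.23214 = 0.1542
Extrapolate from 12.0 m to 90.3 m: V₃ = 10.4 × (90.3/12.0)^0.1542 = 10.4 × 1.3652 = 14.1979 kt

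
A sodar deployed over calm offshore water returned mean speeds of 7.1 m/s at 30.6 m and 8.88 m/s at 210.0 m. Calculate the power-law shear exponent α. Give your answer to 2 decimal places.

Power law: V₂/V₁ = (z₂/z₁)^α ⇒ α = ln(V₂/V₁) / ln(z₂/z₁)
α = ln(8.88/7.1) / ln(210.0/30.6) = ln(1.2507) / ln(6.8627)
  = 0.22371 / 1.92611 = 0.11614

α ≈ 0.12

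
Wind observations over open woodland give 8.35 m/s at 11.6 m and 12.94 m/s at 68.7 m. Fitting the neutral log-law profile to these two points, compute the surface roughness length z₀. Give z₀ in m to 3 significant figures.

z₀ ≈ 0.456 m

Log law: V(z) ∝ ln(z/z₀). With r = V₁/V₂ = 8.35/12.94 = 0.64529,
r · ln(z₂/z₀) = ln(z₁/z₀) ⇒ ln z₀ = (ln z₁ − r·ln z₂)/(1 − r)
ln z₀ = (2.45101 − 0.64529×4.22975) / 0.35471 = -0.7848
z₀ = exp(-0.7848) = 0.4562 m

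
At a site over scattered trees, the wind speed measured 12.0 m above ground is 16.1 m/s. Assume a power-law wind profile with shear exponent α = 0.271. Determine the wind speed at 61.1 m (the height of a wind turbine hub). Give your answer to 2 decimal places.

25.03 m/s

Power-law profile: V₂ = V₁ · (z₂/z₁)^α
V₂ = 16.1 × (61.1/12.0)^0.271 = 16.1 × (5.0917)^0.271
    = 16.1 × 1.5544 = 25.0256 m/s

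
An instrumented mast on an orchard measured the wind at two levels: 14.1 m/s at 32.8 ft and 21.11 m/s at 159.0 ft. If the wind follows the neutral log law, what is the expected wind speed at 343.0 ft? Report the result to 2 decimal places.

Log law: V ∝ ln(z/z₀). From the pair, with r = V₁/V₂ = 0.66793,
ln z₀ = (ln z₁ − r·ln z₂)/(1 − r) = (3.4904 − 0.66793×5.0689)/0.33207 = 0.3155 → z₀ = 1.371 ft
V₃ = V₁ · ln(z₃/z₀)/ln(z₁/z₀) = 14.1 × 5.5223/3.1750 = 24.5244 m/s

24.52 m/s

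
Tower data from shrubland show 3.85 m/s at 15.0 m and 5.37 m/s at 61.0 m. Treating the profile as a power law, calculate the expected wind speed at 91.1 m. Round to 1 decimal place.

First find α: α = ln(V₂/V₁)/ln(z₂/z₁) = ln(5.37/3.85)/ln(61.0/15.0) = 0.33275/1.40282 = 0.2372
Extrapolate from 61.0 m to 91.1 m: V₃ = 5.37 × (91.1/61.0)^0.2372 = 5.37 × 1.0998 = 5.9060 m/s

5.9 m/s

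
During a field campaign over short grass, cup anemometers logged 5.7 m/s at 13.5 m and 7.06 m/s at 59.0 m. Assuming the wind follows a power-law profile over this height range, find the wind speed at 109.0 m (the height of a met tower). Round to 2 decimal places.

7.72 m/s

First find α: α = ln(V₂/V₁)/ln(z₂/z₁) = ln(7.06/5.7)/ln(59.0/13.5) = 0.21398/1.47485 = 0.1451
Extrapolate from 59.0 m to 109.0 m: V₃ = 7.06 × (109.0/59.0)^0.1451 = 7.06 × 1.0931 = 7.7176 m/s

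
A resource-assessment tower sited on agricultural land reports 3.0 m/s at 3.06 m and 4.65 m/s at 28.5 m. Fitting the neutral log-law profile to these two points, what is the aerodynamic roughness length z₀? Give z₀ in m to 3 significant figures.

Log law: V(z) ∝ ln(z/z₀). With r = V₁/V₂ = 3.0/4.65 = 0.64516,
r · ln(z₂/z₀) = ln(z₁/z₀) ⇒ ln z₀ = (ln z₁ − r·ln z₂)/(1 − r)
ln z₀ = (1.11841 − 0.64516×3.34990) / 0.35484 = -2.9388
z₀ = exp(-2.9388) = 0.05293 m

z₀ ≈ 0.0529 m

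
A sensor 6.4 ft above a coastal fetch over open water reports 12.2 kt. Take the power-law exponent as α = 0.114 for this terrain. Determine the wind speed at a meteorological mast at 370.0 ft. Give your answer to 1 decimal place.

19.4 kt

Power-law profile: V₂ = V₁ · (z₂/z₁)^α
V₂ = 12.2 × (370.0/6.4)^0.114 = 12.2 × (57.8125)^0.114
    = 12.2 × 1.5881 = 19.3745 kt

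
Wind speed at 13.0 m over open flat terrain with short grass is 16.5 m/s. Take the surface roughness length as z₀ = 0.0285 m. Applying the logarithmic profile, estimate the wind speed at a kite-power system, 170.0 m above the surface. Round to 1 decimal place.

Log law: V(z) ∝ ln(z/z₀), so V₂/V₁ = ln(z₂/z₀) / ln(z₁/z₀).
ln(170.0/0.0285) = 8.6936, ln(13.0/0.0285) = 6.1228
V₂ = 16.5 × 8.6936/6.1228 = 16.5 × 1.4199 = 23.4280 m/s

23.4 m/s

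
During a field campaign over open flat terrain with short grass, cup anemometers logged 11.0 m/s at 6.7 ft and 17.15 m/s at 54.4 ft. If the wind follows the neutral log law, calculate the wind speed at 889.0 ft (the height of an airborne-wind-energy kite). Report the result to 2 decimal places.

Log law: V ∝ ln(z/z₀). From the pair, with r = V₁/V₂ = 0.64140,
ln z₀ = (ln z₁ − r·ln z₂)/(1 − r) = (1.9021 − 0.64140×3.9964)/0.35860 = -1.8437 → z₀ = 0.1582 ft
V₃ = V₁ · ln(z₃/z₀)/ln(z₁/z₀) = 11.0 × 8.6338/3.7458 = 25.3541 m/s

25.35 m/s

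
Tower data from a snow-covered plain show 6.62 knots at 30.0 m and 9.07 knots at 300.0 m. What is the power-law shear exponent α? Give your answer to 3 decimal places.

α ≈ 0.137

Power law: V₂/V₁ = (z₂/z₁)^α ⇒ α = ln(V₂/V₁) / ln(z₂/z₁)
α = ln(9.07/6.62) / ln(300.0/30.0) = ln(1.3701) / ln(10.0000)
  = 0.31488 / 2.30259 = 0.13675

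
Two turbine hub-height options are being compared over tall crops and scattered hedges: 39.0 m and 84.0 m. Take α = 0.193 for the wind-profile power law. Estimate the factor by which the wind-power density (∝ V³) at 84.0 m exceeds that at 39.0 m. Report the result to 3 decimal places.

Speed ratio: V_B/V_A = (z_B/z_A)^α = (84.0/39.0)^0.193 = (2.1538)^0.193 = 1.15961
Power-density ratio: P_B/P_A = (V_B/V_A)³ = (1.15961)³ = 1.55931

1.559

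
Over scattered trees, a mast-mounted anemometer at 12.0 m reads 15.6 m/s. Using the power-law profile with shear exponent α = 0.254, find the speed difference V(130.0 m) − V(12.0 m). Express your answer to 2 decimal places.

Power law: V₂ = V₁ · (z₂/z₁)^α = 15.6 × (10.8333)^0.254 = 28.5729 m/s
ΔV = 28.5729 − 15.6 = 12.9729 m/s

12.97 m/s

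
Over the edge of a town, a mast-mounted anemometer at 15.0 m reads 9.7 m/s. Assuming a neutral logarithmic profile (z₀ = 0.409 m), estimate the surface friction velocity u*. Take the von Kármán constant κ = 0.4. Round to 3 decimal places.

Log law: V(z) = (u*/κ) · ln(z/z₀) ⇒ u* = κ · V / ln(z/z₀)
u* = 0.4 × 9.7 / ln(15.0/0.409) = 0.4 × 9.7 / 3.6021
   = 3.8800 / 3.6021 = 1.0772 m/s

u* ≈ 1.077 m/s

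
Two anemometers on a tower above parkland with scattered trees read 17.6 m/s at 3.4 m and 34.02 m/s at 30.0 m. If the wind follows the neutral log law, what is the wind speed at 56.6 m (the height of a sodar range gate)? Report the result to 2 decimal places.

38.81 m/s

Log law: V ∝ ln(z/z₀). From the pair, with r = V₁/V₂ = 0.51734,
ln z₀ = (ln z₁ − r·ln z₂)/(1 − r) = (1.2238 − 0.51734×3.4012)/0.48266 = -1.1101 → z₀ = 0.3295 m
V₃ = V₁ · ln(z₃/z₀)/ln(z₁/z₀) = 17.6 × 5.1461/2.3339 = 38.8071 m/s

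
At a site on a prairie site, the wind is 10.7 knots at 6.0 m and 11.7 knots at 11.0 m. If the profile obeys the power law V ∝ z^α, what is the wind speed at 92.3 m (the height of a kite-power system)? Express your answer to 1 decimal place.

16.0 knots

First find α: α = ln(V₂/V₁)/ln(z₂/z₁) = ln(11.7/10.7)/ln(11.0/6.0) = 0.08935/0.60614 = 0.1474
Extrapolate from 11.0 m to 92.3 m: V₃ = 11.7 × (92.3/11.0)^0.1474 = 11.7 × 1.3683 = 16.0087 knots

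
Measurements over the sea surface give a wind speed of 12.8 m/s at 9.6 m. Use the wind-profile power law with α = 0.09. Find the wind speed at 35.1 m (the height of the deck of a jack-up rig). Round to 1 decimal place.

14.4 m/s

Power-law profile: V₂ = V₁ · (z₂/z₁)^α
V₂ = 12.8 × (35.1/9.6)^0.09 = 12.8 × (3.6563)^0.09
    = 12.8 × 1.1238 = 14.3841 m/s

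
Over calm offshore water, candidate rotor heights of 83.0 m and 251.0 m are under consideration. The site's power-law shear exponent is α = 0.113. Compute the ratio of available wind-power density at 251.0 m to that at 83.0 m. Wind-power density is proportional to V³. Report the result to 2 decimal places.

Speed ratio: V_B/V_A = (z_B/z_A)^α = (251.0/83.0)^0.113 = (3.0241)^0.113 = 1.13320
Power-density ratio: P_B/P_A = (V_B/V_A)³ = (1.13320)³ = 1.45520

1.46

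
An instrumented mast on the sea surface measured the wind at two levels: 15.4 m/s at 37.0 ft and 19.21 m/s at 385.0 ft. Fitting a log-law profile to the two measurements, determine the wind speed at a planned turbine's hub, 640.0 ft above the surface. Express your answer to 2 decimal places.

20.04 m/s

Log law: V ∝ ln(z/z₀). From the pair, with r = V₁/V₂ = 0.80167,
ln z₀ = (ln z₁ − r·ln z₂)/(1 − r) = (3.6109 − 0.80167×5.9532)/0.19833 = -5.8567 → z₀ = 0.002861 ft
V₃ = V₁ · ln(z₃/z₀)/ln(z₁/z₀) = 15.4 × 12.3182/9.4677 = 20.0367 m/s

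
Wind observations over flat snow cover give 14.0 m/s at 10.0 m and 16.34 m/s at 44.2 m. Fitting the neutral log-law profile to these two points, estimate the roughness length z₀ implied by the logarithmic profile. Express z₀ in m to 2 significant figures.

Log law: V(z) ∝ ln(z/z₀). With r = V₁/V₂ = 14.0/16.34 = 0.85679,
r · ln(z₂/z₀) = ln(z₁/z₀) ⇒ ln z₀ = (ln z₁ − r·ln z₂)/(1 − r)
ln z₀ = (2.30259 − 0.85679×3.78872) / 0.14321 = -6.5888
z₀ = exp(-6.5888) = 0.001376 m

z₀ ≈ 0.0014 m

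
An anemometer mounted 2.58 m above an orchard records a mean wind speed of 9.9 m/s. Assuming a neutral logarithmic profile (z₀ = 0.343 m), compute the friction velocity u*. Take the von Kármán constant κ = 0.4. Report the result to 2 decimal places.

u* ≈ 1.96 m/s

Log law: V(z) = (u*/κ) · ln(z/z₀) ⇒ u* = κ · V / ln(z/z₀)
u* = 0.4 × 9.9 / ln(2.58/0.343) = 0.4 × 9.9 / 2.0178
   = 3.9600 / 2.0178 = 1.9625 m/s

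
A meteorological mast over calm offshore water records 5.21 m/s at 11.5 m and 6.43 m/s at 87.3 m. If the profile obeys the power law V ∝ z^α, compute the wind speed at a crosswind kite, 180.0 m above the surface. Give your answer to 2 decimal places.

6.93 m/s

First find α: α = ln(V₂/V₁)/ln(z₂/z₁) = ln(6.43/5.21)/ln(87.3/11.5) = 0.21039/2.02700 = 0.1038
Extrapolate from 87.3 m to 180.0 m: V₃ = 6.43 × (180.0/87.3)^0.1038 = 6.43 × 1.0780 = 6.9315 m/s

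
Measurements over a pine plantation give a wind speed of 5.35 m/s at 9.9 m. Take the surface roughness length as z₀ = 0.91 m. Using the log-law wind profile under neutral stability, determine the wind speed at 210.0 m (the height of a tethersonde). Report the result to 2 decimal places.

12.20 m/s

Log law: V(z) ∝ ln(z/z₀), so V₂/V₁ = ln(z₂/z₀) / ln(z₁/z₀).
ln(210.0/0.91) = 5.4414, ln(9.9/0.91) = 2.3868
V₂ = 5.35 × 5.4414/2.3868 = 5.35 × 2.2798 = 12.1967 m/s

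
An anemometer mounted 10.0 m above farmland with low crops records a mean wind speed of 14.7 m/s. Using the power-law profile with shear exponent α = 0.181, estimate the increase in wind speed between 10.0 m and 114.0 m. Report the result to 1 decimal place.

8.1 m/s

Power law: V₂ = V₁ · (z₂/z₁)^α = 14.7 × (11.4000)^0.181 = 22.8358 m/s
ΔV = 22.8358 − 14.7 = 8.1358 m/s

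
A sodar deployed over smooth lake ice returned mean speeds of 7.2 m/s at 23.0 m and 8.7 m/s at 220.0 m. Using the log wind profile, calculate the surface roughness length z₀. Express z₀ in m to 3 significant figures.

z₀ ≈ 0.000451 m

Log law: V(z) ∝ ln(z/z₀). With r = V₁/V₂ = 7.2/8.7 = 0.82759,
r · ln(z₂/z₀) = ln(z₁/z₀) ⇒ ln z₀ = (ln z₁ − r·ln z₂)/(1 − r)
ln z₀ = (3.13549 − 0.82759×5.39363) / 0.17241 = -7.7035
z₀ = exp(-7.7035) = 0.0004512 m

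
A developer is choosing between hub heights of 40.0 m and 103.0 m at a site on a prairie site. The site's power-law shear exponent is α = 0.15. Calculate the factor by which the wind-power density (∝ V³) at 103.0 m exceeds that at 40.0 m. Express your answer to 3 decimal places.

1.531

Speed ratio: V_B/V_A = (z_B/z_A)^α = (103.0/40.0)^0.15 = (2.5750)^0.15 = 1.15244
Power-density ratio: P_B/P_A = (V_B/V_A)³ = (1.15244)³ = 1.53056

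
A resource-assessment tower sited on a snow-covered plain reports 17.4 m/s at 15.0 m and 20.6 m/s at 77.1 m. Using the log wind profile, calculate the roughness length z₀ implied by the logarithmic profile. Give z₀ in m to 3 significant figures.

Log law: V(z) ∝ ln(z/z₀). With r = V₁/V₂ = 17.4/20.6 = 0.84466,
r · ln(z₂/z₀) = ln(z₁/z₀) ⇒ ln z₀ = (ln z₁ − r·ln z₂)/(1 − r)
ln z₀ = (2.70805 − 0.84466×4.34510) / 0.15534 = -6.1934
z₀ = exp(-6.1934) = 0.002043 m

z₀ ≈ 0.00204 m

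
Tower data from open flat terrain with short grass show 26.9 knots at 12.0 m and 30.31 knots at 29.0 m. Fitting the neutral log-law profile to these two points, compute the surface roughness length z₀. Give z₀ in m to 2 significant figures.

Log law: V(z) ∝ ln(z/z₀). With r = V₁/V₂ = 26.9/30.31 = 0.88750,
r · ln(z₂/z₀) = ln(z₁/z₀) ⇒ ln z₀ = (ln z₁ − r·ln z₂)/(1 − r)
ln z₀ = (2.48491 − 0.88750×3.36730) / 0.11250 = -4.4759
z₀ = exp(-4.4759) = 0.01138 m

z₀ ≈ 0.011 m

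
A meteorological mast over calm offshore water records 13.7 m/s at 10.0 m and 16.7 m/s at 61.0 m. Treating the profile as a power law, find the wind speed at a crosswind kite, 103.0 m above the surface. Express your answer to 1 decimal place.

17.7 m/s

First find α: α = ln(V₂/V₁)/ln(z₂/z₁) = ln(16.7/13.7)/ln(61.0/10.0) = 0.19801/1.80829 = 0.1095
Extrapolate from 61.0 m to 103.0 m: V₃ = 16.7 × (103.0/61.0)^0.1095 = 16.7 × 1.0590 = 17.6860 m/s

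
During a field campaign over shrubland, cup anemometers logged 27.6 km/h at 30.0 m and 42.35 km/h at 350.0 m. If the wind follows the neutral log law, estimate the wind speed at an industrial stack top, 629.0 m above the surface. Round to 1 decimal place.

Log law: V ∝ ln(z/z₀). From the pair, with r = V₁/V₂ = 0.65171,
ln z₀ = (ln z₁ − r·ln z₂)/(1 − r) = (3.4012 − 0.65171×5.8579)/0.34829 = -1.1958 → z₀ = 0.3025 m
V₃ = V₁ · ln(z₃/z₀)/ln(z₁/z₀) = 27.6 × 7.6399/4.5970 = 45.8695 km/h

45.9 km/h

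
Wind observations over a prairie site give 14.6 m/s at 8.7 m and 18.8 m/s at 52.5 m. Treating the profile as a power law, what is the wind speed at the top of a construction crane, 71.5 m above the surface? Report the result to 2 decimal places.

First find α: α = ln(V₂/V₁)/ln(z₂/z₁) = ln(18.8/14.6)/ln(52.5/8.7) = 0.25284/1.79749 = 0.1407
Extrapolate from 52.5 m to 71.5 m: V₃ = 18.8 × (71.5/52.5)^0.1407 = 18.8 × 1.0444 = 19.6348 m/s

19.63 m/s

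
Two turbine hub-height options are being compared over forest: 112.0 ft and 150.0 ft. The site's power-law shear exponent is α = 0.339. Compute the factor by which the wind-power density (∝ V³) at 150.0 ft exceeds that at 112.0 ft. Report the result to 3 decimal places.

1.346

Speed ratio: V_B/V_A = (z_B/z_A)^α = (150.0/112.0)^0.339 = (1.3393)^0.339 = 1.10410
Power-density ratio: P_B/P_A = (V_B/V_A)³ = (1.10410)³ = 1.34595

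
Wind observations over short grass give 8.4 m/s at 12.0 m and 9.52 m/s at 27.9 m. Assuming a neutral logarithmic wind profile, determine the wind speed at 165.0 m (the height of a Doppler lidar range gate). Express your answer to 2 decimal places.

Log law: V ∝ ln(z/z₀). From the pair, with r = V₁/V₂ = 0.88235,
ln z₀ = (ln z₁ − r·ln z₂)/(1 − r) = (2.4849 − 0.88235×3.3286)/0.11765 = -3.8430 → z₀ = 0.02143 m
V₃ = V₁ · ln(z₃/z₀)/ln(z₁/z₀) = 8.4 × 8.9489/6.3279 = 11.8793 m/s

11.88 m/s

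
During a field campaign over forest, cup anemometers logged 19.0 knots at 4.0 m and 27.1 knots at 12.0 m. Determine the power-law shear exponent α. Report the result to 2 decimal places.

α ≈ 0.32

Power law: V₂/V₁ = (z₂/z₁)^α ⇒ α = ln(V₂/V₁) / ln(z₂/z₁)
α = ln(27.1/19.0) / ln(12.0/4.0) = ln(1.4263) / ln(3.0000)
  = 0.35509 / 1.09861 = 0.32322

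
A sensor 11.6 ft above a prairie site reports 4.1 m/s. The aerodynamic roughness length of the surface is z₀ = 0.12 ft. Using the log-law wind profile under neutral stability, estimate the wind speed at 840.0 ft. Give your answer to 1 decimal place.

7.9 m/s

Log law: V(z) ∝ ln(z/z₀), so V₂/V₁ = ln(z₂/z₀) / ln(z₁/z₀).
ln(840.0/0.12) = 8.8537, ln(11.6/0.12) = 4.5713
V₂ = 4.1 × 8.8537/4.5713 = 4.1 × 1.9368 = 7.9409 m/s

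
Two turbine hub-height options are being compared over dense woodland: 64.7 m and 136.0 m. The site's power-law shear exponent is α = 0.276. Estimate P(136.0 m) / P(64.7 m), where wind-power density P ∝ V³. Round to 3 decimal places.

1.850

Speed ratio: V_B/V_A = (z_B/z_A)^α = (136.0/64.7)^0.276 = (2.1020)^0.276 = 1.22757
Power-density ratio: P_B/P_A = (V_B/V_A)³ = (1.22757)³ = 1.84987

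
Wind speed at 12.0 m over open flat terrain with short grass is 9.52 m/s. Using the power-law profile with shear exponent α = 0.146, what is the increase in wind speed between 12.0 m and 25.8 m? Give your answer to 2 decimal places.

Power law: V₂ = V₁ · (z₂/z₁)^α = 9.52 × (2.1500)^0.146 = 10.6457 m/s
ΔV = 10.6457 − 9.52 = 1.1257 m/s

1.13 m/s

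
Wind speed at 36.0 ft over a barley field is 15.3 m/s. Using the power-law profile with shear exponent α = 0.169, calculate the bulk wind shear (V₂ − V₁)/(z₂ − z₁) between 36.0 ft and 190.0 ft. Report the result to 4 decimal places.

0.0323 m/s/ft

Power law: V₂ = V₁ · (z₂/z₁)^α = 15.3 × (5.2778)^0.169 = 20.2668 m/s
ΔV/Δz = (20.2668 − 15.3)/(190.0 − 36.0) = 4.9668/154.0000 = 0.03225 m/s/ft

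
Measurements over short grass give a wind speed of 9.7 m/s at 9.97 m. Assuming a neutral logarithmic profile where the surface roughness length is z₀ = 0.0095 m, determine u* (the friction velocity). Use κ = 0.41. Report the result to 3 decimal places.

u* ≈ 0.572 m/s

Log law: V(z) = (u*/κ) · ln(z/z₀) ⇒ u* = κ · V / ln(z/z₀)
u* = 0.41 × 9.7 / ln(9.97/0.0095) = 0.41 × 9.7 / 6.9560
   = 3.9770 / 6.9560 = 0.5717 m/s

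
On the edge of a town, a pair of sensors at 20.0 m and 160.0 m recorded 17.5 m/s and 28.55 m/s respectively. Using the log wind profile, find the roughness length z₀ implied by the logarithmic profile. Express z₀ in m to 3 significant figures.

z₀ ≈ 0.743 m

Log law: V(z) ∝ ln(z/z₀). With r = V₁/V₂ = 17.5/28.55 = 0.61296,
r · ln(z₂/z₀) = ln(z₁/z₀) ⇒ ln z₀ = (ln z₁ − r·ln z₂)/(1 − r)
ln z₀ = (2.99573 − 0.61296×5.07517) / 0.38704 = -0.2975
z₀ = exp(-0.2975) = 0.7427 m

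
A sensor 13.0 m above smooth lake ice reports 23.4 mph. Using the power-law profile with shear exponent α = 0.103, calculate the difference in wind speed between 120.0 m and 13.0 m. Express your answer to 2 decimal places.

6.02 mph

Power law: V₂ = V₁ · (z₂/z₁)^α = 23.4 × (9.2308)^0.103 = 29.4195 mph
ΔV = 29.4195 − 23.4 = 6.0195 mph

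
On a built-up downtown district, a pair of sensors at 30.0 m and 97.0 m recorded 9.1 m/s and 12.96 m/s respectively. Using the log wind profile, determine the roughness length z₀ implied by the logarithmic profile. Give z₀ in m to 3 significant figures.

Log law: V(z) ∝ ln(z/z₀). With r = V₁/V₂ = 9.1/12.96 = 0.70216,
r · ln(z₂/z₀) = ln(z₁/z₀) ⇒ ln z₀ = (ln z₁ − r·ln z₂)/(1 − r)
ln z₀ = (3.40120 − 0.70216×4.57471) / 0.29784 = 0.6346
z₀ = exp(0.6346) = 1.886 m

z₀ ≈ 1.89 m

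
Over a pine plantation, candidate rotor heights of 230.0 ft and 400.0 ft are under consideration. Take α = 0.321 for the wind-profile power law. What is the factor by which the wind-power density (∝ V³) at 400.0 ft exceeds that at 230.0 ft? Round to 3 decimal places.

1.704

Speed ratio: V_B/V_A = (z_B/z_A)^α = (400.0/230.0)^0.321 = (1.7391)^0.321 = 1.19439
Power-density ratio: P_B/P_A = (V_B/V_A)³ = (1.19439)³ = 1.70388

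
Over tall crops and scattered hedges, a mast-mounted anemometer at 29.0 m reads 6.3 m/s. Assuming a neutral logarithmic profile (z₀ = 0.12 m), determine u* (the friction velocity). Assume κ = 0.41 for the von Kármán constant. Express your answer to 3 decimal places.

u* ≈ 0.471 m/s

Log law: V(z) = (u*/κ) · ln(z/z₀) ⇒ u* = κ · V / ln(z/z₀)
u* = 0.41 × 6.3 / ln(29.0/0.12) = 0.41 × 6.3 / 5.4876
   = 2.5830 / 5.4876 = 0.4707 m/s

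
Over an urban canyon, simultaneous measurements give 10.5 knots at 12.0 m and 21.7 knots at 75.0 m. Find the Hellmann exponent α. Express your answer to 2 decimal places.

Power law: V₂/V₁ = (z₂/z₁)^α ⇒ α = ln(V₂/V₁) / ln(z₂/z₁)
α = ln(21.7/10.5) / ln(75.0/12.0) = ln(2.0667) / ln(6.2500)
  = 0.72594 / 1.83258 = 0.39613

α ≈ 0.40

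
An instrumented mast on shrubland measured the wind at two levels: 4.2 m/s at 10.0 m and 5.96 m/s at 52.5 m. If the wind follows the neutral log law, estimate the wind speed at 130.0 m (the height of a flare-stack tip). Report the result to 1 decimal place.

6.9 m/s

Log law: V ∝ ln(z/z₀). From the pair, with r = V₁/V₂ = 0.70470,
ln z₀ = (ln z₁ − r·ln z₂)/(1 − r) = (2.3026 − 0.70470×3.9608)/0.29530 = -1.6546 → z₀ = 0.1912 m
V₃ = V₁ · ln(z₃/z₀)/ln(z₁/z₀) = 4.2 × 6.5221/3.9571 = 6.9224 m/s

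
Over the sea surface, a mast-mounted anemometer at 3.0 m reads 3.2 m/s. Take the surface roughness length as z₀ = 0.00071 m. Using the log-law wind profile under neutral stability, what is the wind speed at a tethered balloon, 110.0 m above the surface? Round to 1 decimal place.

4.6 m/s

Log law: V(z) ∝ ln(z/z₀), so V₂/V₁ = ln(z₂/z₀) / ln(z₁/z₀).
ln(110.0/0.00071) = 11.9507, ln(3.0/0.00071) = 8.3489
V₂ = 3.2 × 11.9507/8.3489 = 3.2 × 1.4314 = 4.5805 m/s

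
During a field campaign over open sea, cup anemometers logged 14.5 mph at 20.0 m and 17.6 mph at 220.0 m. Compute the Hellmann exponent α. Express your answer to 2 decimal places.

α ≈ 0.08

Power law: V₂/V₁ = (z₂/z₁)^α ⇒ α = ln(V₂/V₁) / ln(z₂/z₁)
α = ln(17.6/14.5) / ln(220.0/20.0) = ln(1.2138) / ln(11.0000)
  = 0.19375 / 2.39790 = 0.08080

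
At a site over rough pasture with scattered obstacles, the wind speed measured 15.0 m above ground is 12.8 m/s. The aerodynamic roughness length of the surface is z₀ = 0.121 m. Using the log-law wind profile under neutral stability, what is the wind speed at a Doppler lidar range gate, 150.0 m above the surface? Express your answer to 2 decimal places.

18.91 m/s

Log law: V(z) ∝ ln(z/z₀), so V₂/V₁ = ln(z₂/z₀) / ln(z₁/z₀).
ln(150.0/0.121) = 7.1226, ln(15.0/0.121) = 4.8200
V₂ = 12.8 × 7.1226/4.8200 = 12.8 × 1.4777 = 18.9147 m/s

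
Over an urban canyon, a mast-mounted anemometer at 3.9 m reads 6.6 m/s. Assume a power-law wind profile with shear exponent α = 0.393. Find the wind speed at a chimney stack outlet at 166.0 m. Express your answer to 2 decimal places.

28.82 m/s

Power-law profile: V₂ = V₁ · (z₂/z₁)^α
V₂ = 6.6 × (166.0/3.9)^0.393 = 6.6 × (42.5641)^0.393
    = 6.6 × 4.3673 = 28.8243 m/s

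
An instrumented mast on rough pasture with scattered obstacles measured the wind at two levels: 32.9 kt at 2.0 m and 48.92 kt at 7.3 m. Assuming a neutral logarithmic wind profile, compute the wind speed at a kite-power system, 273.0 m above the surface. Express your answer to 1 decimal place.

93.7 kt

Log law: V ∝ ln(z/z₀). From the pair, with r = V₁/V₂ = 0.67253,
ln z₀ = (ln z₁ − r·ln z₂)/(1 − r) = (0.6931 − 0.67253×1.9879)/0.32747 = -1.9658 → z₀ = 0.1400 m
V₃ = V₁ · ln(z₃/z₀)/ln(z₁/z₀) = 32.9 × 7.5753/2.6590 = 93.7310 kt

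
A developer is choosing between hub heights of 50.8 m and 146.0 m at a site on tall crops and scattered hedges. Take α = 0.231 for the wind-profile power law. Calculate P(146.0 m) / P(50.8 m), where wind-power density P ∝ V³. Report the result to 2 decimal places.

Speed ratio: V_B/V_A = (z_B/z_A)^α = (146.0/50.8)^0.231 = (2.8740)^0.231 = 1.27618
Power-density ratio: P_B/P_A = (V_B/V_A)³ = (1.27618)³ = 2.07842

2.08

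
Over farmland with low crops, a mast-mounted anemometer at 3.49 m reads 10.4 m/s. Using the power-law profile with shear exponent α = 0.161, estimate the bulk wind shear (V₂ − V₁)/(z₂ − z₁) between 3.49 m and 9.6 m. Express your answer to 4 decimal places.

Power law: V₂ = V₁ · (z₂/z₁)^α = 10.4 × (2.7507)^0.161 = 12.2401 m/s
ΔV/Δz = (12.2401 − 10.4)/(9.6 − 3.49) = 1.8401/6.1100 = 0.30116 m/s/m

0.3012 m/s/m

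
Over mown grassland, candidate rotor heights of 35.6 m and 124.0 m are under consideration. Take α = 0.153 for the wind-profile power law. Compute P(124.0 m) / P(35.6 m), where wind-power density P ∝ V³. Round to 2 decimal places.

1.77

Speed ratio: V_B/V_A = (z_B/z_A)^α = (124.0/35.6)^0.153 = (3.4831)^0.153 = 1.21038
Power-density ratio: P_B/P_A = (V_B/V_A)³ = (1.21038)³ = 1.77323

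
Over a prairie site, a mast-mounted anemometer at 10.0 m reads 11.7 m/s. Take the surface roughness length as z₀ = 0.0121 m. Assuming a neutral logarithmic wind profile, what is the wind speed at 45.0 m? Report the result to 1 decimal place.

Log law: V(z) ∝ ln(z/z₀), so V₂/V₁ = ln(z₂/z₀) / ln(z₁/z₀).
ln(45.0/0.0121) = 8.2212, ln(10.0/0.0121) = 6.7171
V₂ = 11.7 × 8.2212/6.7171 = 11.7 × 1.2239 = 14.3198 m/s

14.3 m/s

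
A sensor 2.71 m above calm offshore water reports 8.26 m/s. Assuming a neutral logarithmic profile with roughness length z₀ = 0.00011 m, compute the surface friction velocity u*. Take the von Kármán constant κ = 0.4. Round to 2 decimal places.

Log law: V(z) = (u*/κ) · ln(z/z₀) ⇒ u* = κ · V / ln(z/z₀)
u* = 0.4 × 8.26 / ln(2.71/0.00011) = 0.4 × 8.26 / 10.1120
   = 3.3040 / 10.1120 = 0.3267 m/s

u* ≈ 0.33 m/s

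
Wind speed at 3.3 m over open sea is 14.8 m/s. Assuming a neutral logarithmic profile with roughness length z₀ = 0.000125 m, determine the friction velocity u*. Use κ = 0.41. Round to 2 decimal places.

u* ≈ 0.60 m/s

Log law: V(z) = (u*/κ) · ln(z/z₀) ⇒ u* = κ · V / ln(z/z₀)
u* = 0.41 × 14.8 / ln(3.3/0.000125) = 0.41 × 14.8 / 10.1811
   = 6.0680 / 10.1811 = 0.5960 m/s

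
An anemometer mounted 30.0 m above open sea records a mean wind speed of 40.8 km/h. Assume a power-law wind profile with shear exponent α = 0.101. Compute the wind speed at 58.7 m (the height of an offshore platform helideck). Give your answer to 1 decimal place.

Power-law profile: V₂ = V₁ · (z₂/z₁)^α
V₂ = 40.8 × (58.7/30.0)^0.101 = 40.8 × (1.9567)^0.101
    = 40.8 × 1.0701 = 43.6620 km/h

43.7 km/h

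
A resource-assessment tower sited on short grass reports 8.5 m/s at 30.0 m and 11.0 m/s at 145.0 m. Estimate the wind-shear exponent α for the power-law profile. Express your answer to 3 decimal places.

Power law: V₂/V₁ = (z₂/z₁)^α ⇒ α = ln(V₂/V₁) / ln(z₂/z₁)
α = ln(11.0/8.5) / ln(145.0/30.0) = ln(1.2941) / ln(4.8333)
  = 0.25783 / 1.57554 = 0.16365

α ≈ 0.164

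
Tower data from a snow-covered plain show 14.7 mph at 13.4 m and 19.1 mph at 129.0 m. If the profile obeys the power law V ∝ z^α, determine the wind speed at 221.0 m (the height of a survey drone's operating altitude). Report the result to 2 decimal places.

First find α: α = ln(V₂/V₁)/ln(z₂/z₁) = ln(19.1/14.7)/ln(129.0/13.4) = 0.26184/2.26456 = 0.1156
Extrapolate from 129.0 m to 221.0 m: V₃ = 19.1 × (221.0/129.0)^0.1156 = 19.1 × 1.0642 = 20.3267 mph

20.33 mph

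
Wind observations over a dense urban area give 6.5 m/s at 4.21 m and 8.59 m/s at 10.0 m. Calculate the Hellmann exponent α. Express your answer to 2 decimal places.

Power law: V₂/V₁ = (z₂/z₁)^α ⇒ α = ln(V₂/V₁) / ln(z₂/z₁)
α = ln(8.59/6.5) / ln(10.0/4.21) = ln(1.3215) / ln(2.3753)
  = 0.27880 / 0.86512 = 0.32226

α ≈ 0.32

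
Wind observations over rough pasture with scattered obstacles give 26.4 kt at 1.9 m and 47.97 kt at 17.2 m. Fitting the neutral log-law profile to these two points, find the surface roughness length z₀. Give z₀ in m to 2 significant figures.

Log law: V(z) ∝ ln(z/z₀). With r = V₁/V₂ = 26.4/47.97 = 0.55034,
r · ln(z₂/z₀) = ln(z₁/z₀) ⇒ ln z₀ = (ln z₁ − r·ln z₂)/(1 − r)
ln z₀ = (0.64185 − 0.55034×2.84491) / 0.44966 = -2.0545
z₀ = exp(-2.0545) = 0.1282 m

z₀ ≈ 0.13 m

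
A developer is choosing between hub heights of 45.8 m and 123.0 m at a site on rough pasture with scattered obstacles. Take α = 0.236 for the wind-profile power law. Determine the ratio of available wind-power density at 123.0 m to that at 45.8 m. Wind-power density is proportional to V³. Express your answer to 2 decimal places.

2.01

Speed ratio: V_B/V_A = (z_B/z_A)^α = (123.0/45.8)^0.236 = (2.6856)^0.236 = 1.26256
Power-density ratio: P_B/P_A = (V_B/V_A)³ = (1.26256)³ = 2.01261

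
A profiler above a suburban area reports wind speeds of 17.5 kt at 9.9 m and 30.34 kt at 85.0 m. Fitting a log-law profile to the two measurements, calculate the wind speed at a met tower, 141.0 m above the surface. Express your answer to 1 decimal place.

Log law: V ∝ ln(z/z₀). From the pair, with r = V₁/V₂ = 0.57680,
ln z₀ = (ln z₁ − r·ln z₂)/(1 − r) = (2.2925 − 0.57680×4.4427)/0.42320 = -0.6379 → z₀ = 0.5284 m
V₃ = V₁ · ln(z₃/z₀)/ln(z₁/z₀) = 17.5 × 5.5867/2.9305 = 33.3624 kt

33.4 kt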